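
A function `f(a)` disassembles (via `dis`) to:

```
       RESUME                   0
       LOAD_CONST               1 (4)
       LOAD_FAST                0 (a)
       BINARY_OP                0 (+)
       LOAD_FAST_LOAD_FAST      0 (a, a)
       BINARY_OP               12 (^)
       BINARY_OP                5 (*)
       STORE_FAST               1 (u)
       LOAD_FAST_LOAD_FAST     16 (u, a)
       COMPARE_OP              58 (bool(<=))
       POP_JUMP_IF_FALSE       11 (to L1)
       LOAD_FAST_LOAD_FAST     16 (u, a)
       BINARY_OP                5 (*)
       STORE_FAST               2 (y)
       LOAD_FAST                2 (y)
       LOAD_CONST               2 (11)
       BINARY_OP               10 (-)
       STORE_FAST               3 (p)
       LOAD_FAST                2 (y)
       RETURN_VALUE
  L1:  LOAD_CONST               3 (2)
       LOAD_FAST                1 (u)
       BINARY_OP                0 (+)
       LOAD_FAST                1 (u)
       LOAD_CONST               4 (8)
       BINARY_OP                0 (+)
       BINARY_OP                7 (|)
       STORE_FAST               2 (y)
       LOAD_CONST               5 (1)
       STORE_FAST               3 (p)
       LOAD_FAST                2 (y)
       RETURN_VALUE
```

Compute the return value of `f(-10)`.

10

LOAD_CONST → push 4. Stack: [4]
LOAD_FAST a → push -10. Stack: [4, -10]
BINARY_OP + → 4 + -10 = -6. Stack: [-6]
LOAD_FAST_LOAD_FAST a,a → push -10,-10. Stack: [-6, -10, -10]
BINARY_OP ^ → -10 ^ -10 = 0. Stack: [-6, 0]
BINARY_OP * → -6 * 0 = 0. Stack: [0]
STORE_FAST u → u=0. Stack: []
LOAD_FAST_LOAD_FAST u,a → push 0,-10. Stack: [0, -10]
COMPARE_OP bool(<=) → 0 vs -10 = False. Stack: [False]
POP_JUMP_IF_FALSE → pop False; jump. Stack: []
LOAD_CONST → push 2. Stack: [2]
LOAD_FAST u → push 0. Stack: [2, 0]
BINARY_OP + → 2 + 0 = 2. Stack: [2]
LOAD_FAST u → push 0. Stack: [2, 0]
LOAD_CONST → push 8. Stack: [2, 0, 8]
BINARY_OP + → 0 + 8 = 8. Stack: [2, 8]
BINARY_OP | → 2 | 8 = 10. Stack: [10]
STORE_FAST y → y=10. Stack: []
LOAD_CONST → push 1. Stack: [1]
STORE_FAST p → p=1. Stack: []
LOAD_FAST y → push 10. Stack: [10]
RETURN_VALUE → return 10.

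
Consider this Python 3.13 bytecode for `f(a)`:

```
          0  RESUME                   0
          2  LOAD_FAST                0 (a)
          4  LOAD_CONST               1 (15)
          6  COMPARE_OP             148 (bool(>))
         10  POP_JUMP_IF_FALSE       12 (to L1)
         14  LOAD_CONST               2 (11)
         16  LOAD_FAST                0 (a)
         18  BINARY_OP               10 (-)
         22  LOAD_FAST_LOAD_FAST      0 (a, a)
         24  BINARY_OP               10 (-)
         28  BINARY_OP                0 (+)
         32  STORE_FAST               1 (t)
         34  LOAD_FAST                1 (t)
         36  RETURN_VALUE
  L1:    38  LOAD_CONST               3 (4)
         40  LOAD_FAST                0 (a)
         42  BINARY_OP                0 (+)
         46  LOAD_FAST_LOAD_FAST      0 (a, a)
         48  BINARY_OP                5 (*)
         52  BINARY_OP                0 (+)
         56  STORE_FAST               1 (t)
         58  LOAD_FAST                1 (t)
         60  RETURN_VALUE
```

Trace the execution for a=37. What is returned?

-26

LOAD_FAST a → push 37. Stack: [37]
LOAD_CONST → push 15. Stack: [37, 15]
COMPARE_OP bool(>) → 37 vs 15 = True. Stack: [True]
POP_JUMP_IF_FALSE → pop True; no jump. Stack: []
LOAD_CONST → push 11. Stack: [11]
LOAD_FAST a → push 37. Stack: [11, 37]
BINARY_OP - → 11 - 37 = -26. Stack: [-26]
LOAD_FAST_LOAD_FAST a,a → push 37,37. Stack: [-26, 37, 37]
BINARY_OP - → 37 - 37 = 0. Stack: [-26, 0]
BINARY_OP + → -26 + 0 = -26. Stack: [-26]
STORE_FAST t → t=-26. Stack: []
LOAD_FAST t → push -26. Stack: [-26]
RETURN_VALUE → return -26.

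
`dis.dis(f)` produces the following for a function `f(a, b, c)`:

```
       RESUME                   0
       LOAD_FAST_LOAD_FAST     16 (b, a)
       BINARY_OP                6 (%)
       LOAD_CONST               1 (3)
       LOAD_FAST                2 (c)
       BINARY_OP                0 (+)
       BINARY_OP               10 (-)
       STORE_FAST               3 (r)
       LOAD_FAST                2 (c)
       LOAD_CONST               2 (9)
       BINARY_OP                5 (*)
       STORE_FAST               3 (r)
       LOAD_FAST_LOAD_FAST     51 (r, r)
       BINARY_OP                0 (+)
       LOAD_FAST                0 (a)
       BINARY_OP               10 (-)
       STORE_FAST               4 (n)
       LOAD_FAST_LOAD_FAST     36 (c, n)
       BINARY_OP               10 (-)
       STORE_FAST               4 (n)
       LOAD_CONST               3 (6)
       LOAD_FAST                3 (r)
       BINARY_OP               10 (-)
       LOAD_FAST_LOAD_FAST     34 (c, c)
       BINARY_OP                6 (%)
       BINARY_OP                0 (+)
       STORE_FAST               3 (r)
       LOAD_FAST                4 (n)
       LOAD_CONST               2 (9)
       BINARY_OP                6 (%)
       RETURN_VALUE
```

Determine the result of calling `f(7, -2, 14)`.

3

LOAD_FAST_LOAD_FAST b,a → push -2,7. Stack: [-2, 7]
BINARY_OP % → -2 % 7 = 5. Stack: [5]
LOAD_CONST → push 3. Stack: [5, 3]
LOAD_FAST c → push 14. Stack: [5, 3, 14]
BINARY_OP + → 3 + 14 = 17. Stack: [5, 17]
BINARY_OP - → 5 - 17 = -12. Stack: [-12]
STORE_FAST r → r=-12. Stack: []
LOAD_FAST c → push 14. Stack: [14]
LOAD_CONST → push 9. Stack: [14, 9]
BINARY_OP * → 14 * 9 = 126. Stack: [126]
STORE_FAST r → r=126. Stack: []
LOAD_FAST_LOAD_FAST r,r → push 126,126. Stack: [126, 126]
BINARY_OP + → 126 + 126 = 252. Stack: [252]
LOAD_FAST a → push 7. Stack: [252, 7]
BINARY_OP - → 252 - 7 = 245. Stack: [245]
STORE_FAST n → n=245. Stack: []
LOAD_FAST_LOAD_FAST c,n → push 14,245. Stack: [14, 245]
BINARY_OP - → 14 - 245 = -231. Stack: [-231]
STORE_FAST n → n=-231. Stack: []
LOAD_CONST → push 6. Stack: [6]
LOAD_FAST r → push 126. Stack: [6, 126]
BINARY_OP - → 6 - 126 = -120. Stack: [-120]
LOAD_FAST_LOAD_FAST c,c → push 14,14. Stack: [-120, 14, 14]
BINARY_OP % → 14 % 14 = 0. Stack: [-120, 0]
BINARY_OP + → -120 + 0 = -120. Stack: [-120]
STORE_FAST r → r=-120. Stack: []
LOAD_FAST n → push -231. Stack: [-231]
LOAD_CONST → push 9. Stack: [-231, 9]
BINARY_OP % → -231 % 9 = 3. Stack: [3]
RETURN_VALUE → return 3.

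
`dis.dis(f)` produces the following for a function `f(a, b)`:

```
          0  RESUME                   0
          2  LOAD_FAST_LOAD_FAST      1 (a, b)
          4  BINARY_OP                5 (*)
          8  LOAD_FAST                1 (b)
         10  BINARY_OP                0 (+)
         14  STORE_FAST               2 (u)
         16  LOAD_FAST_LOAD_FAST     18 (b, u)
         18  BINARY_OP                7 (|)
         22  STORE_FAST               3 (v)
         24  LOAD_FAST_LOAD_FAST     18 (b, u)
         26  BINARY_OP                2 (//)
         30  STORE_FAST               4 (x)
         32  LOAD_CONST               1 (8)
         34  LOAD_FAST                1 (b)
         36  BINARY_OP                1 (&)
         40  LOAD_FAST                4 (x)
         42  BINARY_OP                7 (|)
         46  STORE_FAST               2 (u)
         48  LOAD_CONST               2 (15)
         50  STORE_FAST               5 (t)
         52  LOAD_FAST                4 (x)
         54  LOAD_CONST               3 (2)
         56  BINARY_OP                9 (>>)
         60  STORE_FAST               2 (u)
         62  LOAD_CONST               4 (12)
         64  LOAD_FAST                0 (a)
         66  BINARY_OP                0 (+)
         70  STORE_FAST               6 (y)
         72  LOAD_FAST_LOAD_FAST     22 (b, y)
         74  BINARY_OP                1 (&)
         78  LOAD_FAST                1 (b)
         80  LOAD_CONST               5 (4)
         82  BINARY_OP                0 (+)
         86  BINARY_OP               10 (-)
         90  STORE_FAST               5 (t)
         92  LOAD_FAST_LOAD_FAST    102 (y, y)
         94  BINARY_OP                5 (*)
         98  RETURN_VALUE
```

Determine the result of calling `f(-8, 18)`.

16

LOAD_FAST_LOAD_FAST a,b → push -8,18. Stack: [-8, 18]
BINARY_OP * → -8 * 18 = -144. Stack: [-144]
LOAD_FAST b → push 18. Stack: [-144, 18]
BINARY_OP + → -144 + 18 = -126. Stack: [-126]
STORE_FAST u → u=-126. Stack: []
LOAD_FAST_LOAD_FAST b,u → push 18,-126. Stack: [18, -126]
BINARY_OP | → 18 | -126 = -110. Stack: [-110]
STORE_FAST v → v=-110. Stack: []
LOAD_FAST_LOAD_FAST b,u → push 18,-126. Stack: [18, -126]
BINARY_OP // → 18 // -126 = -1. Stack: [-1]
STORE_FAST x → x=-1. Stack: []
LOAD_CONST → push 8. Stack: [8]
LOAD_FAST b → push 18. Stack: [8, 18]
BINARY_OP & → 8 & 18 = 0. Stack: [0]
LOAD_FAST x → push -1. Stack: [0, -1]
BINARY_OP | → 0 | -1 = -1. Stack: [-1]
STORE_FAST u → u=-1. Stack: []
LOAD_CONST → push 15. Stack: [15]
STORE_FAST t → t=15. Stack: []
LOAD_FAST x → push -1. Stack: [-1]
LOAD_CONST → push 2. Stack: [-1, 2]
BINARY_OP >> → -1 >> 2 = -1. Stack: [-1]
STORE_FAST u → u=-1. Stack: []
LOAD_CONST → push 12. Stack: [12]
LOAD_FAST a → push -8. Stack: [12, -8]
BINARY_OP + → 12 + -8 = 4. Stack: [4]
STORE_FAST y → y=4. Stack: []
LOAD_FAST_LOAD_FAST b,y → push 18,4. Stack: [18, 4]
BINARY_OP & → 18 & 4 = 0. Stack: [0]
LOAD_FAST b → push 18. Stack: [0, 18]
LOAD_CONST → push 4. Stack: [0, 18, 4]
BINARY_OP + → 18 + 4 = 22. Stack: [0, 22]
BINARY_OP - → 0 - 22 = -22. Stack: [-22]
STORE_FAST t → t=-22. Stack: []
LOAD_FAST_LOAD_FAST y,y → push 4,4. Stack: [4, 4]
BINARY_OP * → 4 * 4 = 16. Stack: [16]
RETURN_VALUE → return 16.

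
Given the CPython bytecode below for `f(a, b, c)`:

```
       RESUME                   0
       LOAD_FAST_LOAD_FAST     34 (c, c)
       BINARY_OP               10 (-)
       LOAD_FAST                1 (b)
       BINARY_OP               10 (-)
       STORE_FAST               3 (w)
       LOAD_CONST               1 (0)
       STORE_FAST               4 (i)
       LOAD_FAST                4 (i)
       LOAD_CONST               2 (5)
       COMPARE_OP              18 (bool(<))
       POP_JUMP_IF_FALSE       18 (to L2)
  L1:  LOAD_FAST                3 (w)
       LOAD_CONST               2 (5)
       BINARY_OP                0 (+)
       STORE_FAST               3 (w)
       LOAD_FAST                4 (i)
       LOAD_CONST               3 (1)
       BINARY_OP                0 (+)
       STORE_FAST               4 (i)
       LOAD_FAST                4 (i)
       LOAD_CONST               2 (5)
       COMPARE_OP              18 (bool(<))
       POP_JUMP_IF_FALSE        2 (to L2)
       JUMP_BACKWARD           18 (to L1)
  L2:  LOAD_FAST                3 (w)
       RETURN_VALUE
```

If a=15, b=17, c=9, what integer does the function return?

LOAD_FAST_LOAD_FAST c,c → push 9,9
BINARY_OP - → 9 - 9 = 0
LOAD_FAST b → push 17
BINARY_OP - → 0 - 17 = -17
STORE_FAST w → w=-17
LOAD_CONST → push 0
STORE_FAST i → i=0
LOAD_FAST i → push 0
LOAD_CONST → push 5
COMPARE_OP bool(<) → 0 vs 5 = True
POP_JUMP_IF_FALSE → pop True; no jump
LOAD_FAST w → push -17
LOAD_CONST → push 5
BINARY_OP + → -17 + 5 = -12
STORE_FAST w → w=-12
LOAD_FAST i → push 0
LOAD_CONST → push 1
BINARY_OP + → 0 + 1 = 1
STORE_FAST i → i=1
LOAD_FAST i → push 1
LOAD_CONST → push 5
COMPARE_OP bool(<) → 1 vs 5 = True
POP_JUMP_IF_FALSE → pop True; no jump
LOAD_FAST w → push -12
LOAD_CONST → push 5
BINARY_OP + → -12 + 5 = -7
STORE_FAST w → w=-7
LOAD_FAST i → push 1
LOAD_CONST → push 1
BINARY_OP + → 1 + 1 = 2
STORE_FAST i → i=2
LOAD_FAST i → push 2
LOAD_CONST → push 5
COMPARE_OP bool(<) → 2 vs 5 = True
POP_JUMP_IF_FALSE → pop True; no jump
LOAD_FAST w → push -7
LOAD_CONST → push 5
BINARY_OP + → -7 + 5 = -2
STORE_FAST w → w=-2
LOAD_FAST i → push 2
LOAD_CONST → push 1
BINARY_OP + → 2 + 1 = 3
STORE_FAST i → i=3
LOAD_FAST i → push 3
LOAD_CONST → push 5
COMPARE_OP bool(<) → 3 vs 5 = True
POP_JUMP_IF_FALSE → pop True; no jump
LOAD_FAST w → push -2
LOAD_CONST → push 5
BINARY_OP + → -2 + 5 = 3
STORE_FAST w → w=3
LOAD_FAST i → push 3
LOAD_CONST → push 1
BINARY_OP + → 3 + 1 = 4
STORE_FAST i → i=4
LOAD_FAST i → push 4
LOAD_CONST → push 5
COMPARE_OP bool(<) → 4 vs 5 = True
POP_JUMP_IF_FALSE → pop True; no jump
LOAD_FAST w → push 3
LOAD_CONST → push 5
BINARY_OP + → 3 + 5 = 8
STORE_FAST w → w=8
LOAD_FAST i → push 4
LOAD_CONST → push 1
BINARY_OP + → 4 + 1 = 5
STORE_FAST i → i=5
LOAD_FAST i → push 5
LOAD_CONST → push 5
COMPARE_OP bool(<) → 5 vs 5 = False
POP_JUMP_IF_FALSE → pop False; jump
LOAD_FAST w → push 8
RETURN_VALUE → return 8.

8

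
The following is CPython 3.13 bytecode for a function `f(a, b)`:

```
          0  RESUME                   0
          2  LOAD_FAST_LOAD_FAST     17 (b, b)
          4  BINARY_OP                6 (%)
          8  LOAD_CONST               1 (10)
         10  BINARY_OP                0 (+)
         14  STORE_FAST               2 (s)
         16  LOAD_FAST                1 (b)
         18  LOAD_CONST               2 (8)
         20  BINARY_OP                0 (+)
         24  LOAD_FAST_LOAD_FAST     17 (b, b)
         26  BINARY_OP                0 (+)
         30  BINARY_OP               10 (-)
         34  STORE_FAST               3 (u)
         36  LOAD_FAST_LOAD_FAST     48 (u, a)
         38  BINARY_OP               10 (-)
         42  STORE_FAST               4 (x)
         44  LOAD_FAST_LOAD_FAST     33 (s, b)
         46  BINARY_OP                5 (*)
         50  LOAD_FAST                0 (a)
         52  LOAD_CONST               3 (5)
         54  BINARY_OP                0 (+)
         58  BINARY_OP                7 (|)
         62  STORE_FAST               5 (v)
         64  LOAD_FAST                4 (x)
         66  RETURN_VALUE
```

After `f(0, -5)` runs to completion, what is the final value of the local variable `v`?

LOAD_FAST_LOAD_FAST b,b → push -5,-5. Stack: [-5, -5]
BINARY_OP % → -5 % -5 = 0. Stack: [0]
LOAD_CONST → push 10. Stack: [0, 10]
BINARY_OP + → 0 + 10 = 10. Stack: [10]
STORE_FAST s → s=10. Stack: []
LOAD_FAST b → push -5. Stack: [-5]
LOAD_CONST → push 8. Stack: [-5, 8]
BINARY_OP + → -5 + 8 = 3. Stack: [3]
LOAD_FAST_LOAD_FAST b,b → push -5,-5. Stack: [3, -5, -5]
BINARY_OP + → -5 + -5 = -10. Stack: [3, -10]
BINARY_OP - → 3 - -10 = 13. Stack: [13]
STORE_FAST u → u=13. Stack: []
LOAD_FAST_LOAD_FAST u,a → push 13,0. Stack: [13, 0]
BINARY_OP - → 13 - 0 = 13. Stack: [13]
STORE_FAST x → x=13. Stack: []
LOAD_FAST_LOAD_FAST s,b → push 10,-5. Stack: [10, -5]
BINARY_OP * → 10 * -5 = -50. Stack: [-50]
LOAD_FAST a → push 0. Stack: [-50, 0]
LOAD_CONST → push 5. Stack: [-50, 0, 5]
BINARY_OP + → 0 + 5 = 5. Stack: [-50, 5]
BINARY_OP | → -50 | 5 = -49. Stack: [-49]
STORE_FAST v → v=-49. Stack: []
LOAD_FAST x → push 13. Stack: [13]
RETURN_VALUE → return 13.

-49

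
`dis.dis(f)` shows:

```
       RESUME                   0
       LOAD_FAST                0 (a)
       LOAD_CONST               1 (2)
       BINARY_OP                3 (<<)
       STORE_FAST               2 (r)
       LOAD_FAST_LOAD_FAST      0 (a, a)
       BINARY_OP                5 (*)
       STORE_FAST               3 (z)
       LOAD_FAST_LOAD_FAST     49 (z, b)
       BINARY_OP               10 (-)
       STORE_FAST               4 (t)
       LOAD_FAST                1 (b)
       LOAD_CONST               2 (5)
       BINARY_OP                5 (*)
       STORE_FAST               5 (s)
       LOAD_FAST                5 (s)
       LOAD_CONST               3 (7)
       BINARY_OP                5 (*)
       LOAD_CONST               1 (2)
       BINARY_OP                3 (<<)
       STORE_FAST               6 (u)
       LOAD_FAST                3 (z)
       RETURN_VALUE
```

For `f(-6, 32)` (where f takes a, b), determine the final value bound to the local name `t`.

LOAD_FAST a → push -6. Stack: [-6]
LOAD_CONST → push 2. Stack: [-6, 2]
BINARY_OP << → -6 << 2 = -24. Stack: [-24]
STORE_FAST r → r=-24. Stack: []
LOAD_FAST_LOAD_FAST a,a → push -6,-6. Stack: [-6, -6]
BINARY_OP * → -6 * -6 = 36. Stack: [36]
STORE_FAST z → z=36. Stack: []
LOAD_FAST_LOAD_FAST z,b → push 36,32. Stack: [36, 32]
BINARY_OP - → 36 - 32 = 4. Stack: [4]
STORE_FAST t → t=4. Stack: []
LOAD_FAST b → push 32. Stack: [32]
LOAD_CONST → push 5. Stack: [32, 5]
BINARY_OP * → 32 * 5 = 160. Stack: [160]
STORE_FAST s → s=160. Stack: []
LOAD_FAST s → push 160. Stack: [160]
LOAD_CONST → push 7. Stack: [160, 7]
BINARY_OP * → 160 * 7 = 1120. Stack: [1120]
LOAD_CONST → push 2. Stack: [1120, 2]
BINARY_OP << → 1120 << 2 = 4480. Stack: [4480]
STORE_FAST u → u=4480. Stack: []
LOAD_FAST z → push 36. Stack: [36]
RETURN_VALUE → return 36.

4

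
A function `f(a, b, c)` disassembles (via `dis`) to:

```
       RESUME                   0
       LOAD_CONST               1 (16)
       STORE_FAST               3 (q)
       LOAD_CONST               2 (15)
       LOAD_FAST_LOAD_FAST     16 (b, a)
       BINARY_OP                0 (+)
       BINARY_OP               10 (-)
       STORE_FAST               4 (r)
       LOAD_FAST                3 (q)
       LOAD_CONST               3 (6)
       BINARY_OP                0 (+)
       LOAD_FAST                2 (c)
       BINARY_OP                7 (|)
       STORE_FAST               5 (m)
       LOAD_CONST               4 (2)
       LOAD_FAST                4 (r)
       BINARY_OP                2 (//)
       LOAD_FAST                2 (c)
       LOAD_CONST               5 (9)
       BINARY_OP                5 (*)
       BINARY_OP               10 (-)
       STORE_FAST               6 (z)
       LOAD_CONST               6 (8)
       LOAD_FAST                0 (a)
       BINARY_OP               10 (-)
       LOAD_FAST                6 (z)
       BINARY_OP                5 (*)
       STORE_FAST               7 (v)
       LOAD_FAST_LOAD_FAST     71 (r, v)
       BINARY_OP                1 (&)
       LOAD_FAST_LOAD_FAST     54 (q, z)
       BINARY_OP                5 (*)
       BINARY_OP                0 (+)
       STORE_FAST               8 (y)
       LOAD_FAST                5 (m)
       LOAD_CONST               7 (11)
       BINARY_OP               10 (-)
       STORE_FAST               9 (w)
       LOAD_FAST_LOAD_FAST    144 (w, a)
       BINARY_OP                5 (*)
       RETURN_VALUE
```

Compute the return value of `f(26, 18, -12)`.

-546

LOAD_CONST → push 16. Stack: [16]
STORE_FAST q → q=16. Stack: []
LOAD_CONST → push 15. Stack: [15]
LOAD_FAST_LOAD_FAST b,a → push 18,26. Stack: [15, 18, 26]
BINARY_OP + → 18 + 26 = 44. Stack: [15, 44]
BINARY_OP - → 15 - 44 = -29. Stack: [-29]
STORE_FAST r → r=-29. Stack: []
LOAD_FAST q → push 16. Stack: [16]
LOAD_CONST → push 6. Stack: [16, 6]
BINARY_OP + → 16 + 6 = 22. Stack: [22]
LOAD_FAST c → push -12. Stack: [22, -12]
BINARY_OP | → 22 | -12 = -10. Stack: [-10]
STORE_FAST m → m=-10. Stack: []
LOAD_CONST → push 2. Stack: [2]
LOAD_FAST r → push -29. Stack: [2, -29]
BINARY_OP // → 2 // -29 = -1. Stack: [-1]
LOAD_FAST c → push -12. Stack: [-1, -12]
LOAD_CONST → push 9. Stack: [-1, -12, 9]
BINARY_OP * → -12 * 9 = -108. Stack: [-1, -108]
BINARY_OP - → -1 - -108 = 107. Stack: [107]
STORE_FAST z → z=107. Stack: []
LOAD_CONST → push 8. Stack: [8]
LOAD_FAST a → push 26. Stack: [8, 26]
BINARY_OP - → 8 - 26 = -18. Stack: [-18]
LOAD_FAST z → push 107. Stack: [-18, 107]
BINARY_OP * → -18 * 107 = -1926. Stack: [-1926]
STORE_FAST v → v=-1926. Stack: []
LOAD_FAST_LOAD_FAST r,v → push -29,-1926. Stack: [-29, -1926]
BINARY_OP & → -29 & -1926 = -1950. Stack: [-1950]
LOAD_FAST_LOAD_FAST q,z → push 16,107. Stack: [-1950, 16, 107]
BINARY_OP * → 16 * 107 = 1712. Stack: [-1950, 1712]
BINARY_OP + → -1950 + 1712 = -238. Stack: [-238]
STORE_FAST y → y=-238. Stack: []
LOAD_FAST m → push -10. Stack: [-10]
LOAD_CONST → push 11. Stack: [-10, 11]
BINARY_OP - → -10 - 11 = -21. Stack: [-21]
STORE_FAST w → w=-21. Stack: []
LOAD_FAST_LOAD_FAST w,a → push -21,26. Stack: [-21, 26]
BINARY_OP * → -21 * 26 = -546. Stack: [-546]
RETURN_VALUE → return -546.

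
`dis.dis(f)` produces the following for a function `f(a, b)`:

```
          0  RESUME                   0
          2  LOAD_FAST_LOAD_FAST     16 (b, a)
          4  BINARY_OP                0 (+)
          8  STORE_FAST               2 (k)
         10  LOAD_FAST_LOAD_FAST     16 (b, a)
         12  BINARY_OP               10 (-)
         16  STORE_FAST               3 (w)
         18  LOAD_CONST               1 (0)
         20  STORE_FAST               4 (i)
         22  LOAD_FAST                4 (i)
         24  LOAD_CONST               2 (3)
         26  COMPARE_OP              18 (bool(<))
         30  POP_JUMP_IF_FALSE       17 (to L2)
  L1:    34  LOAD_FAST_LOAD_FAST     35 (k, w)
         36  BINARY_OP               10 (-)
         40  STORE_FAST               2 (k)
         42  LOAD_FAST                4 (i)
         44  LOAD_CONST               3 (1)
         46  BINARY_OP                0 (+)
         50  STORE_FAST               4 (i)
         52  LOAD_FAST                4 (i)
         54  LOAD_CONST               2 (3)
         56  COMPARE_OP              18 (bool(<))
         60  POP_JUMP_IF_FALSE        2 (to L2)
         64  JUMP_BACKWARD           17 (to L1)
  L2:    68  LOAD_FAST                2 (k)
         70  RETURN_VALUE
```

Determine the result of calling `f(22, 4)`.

LOAD_FAST_LOAD_FAST b,a → push 4,22. Stack: [4, 22]
BINARY_OP + → 4 + 22 = 26. Stack: [26]
STORE_FAST k → k=26. Stack: []
LOAD_FAST_LOAD_FAST b,a → push 4,22. Stack: [4, 22]
BINARY_OP - → 4 - 22 = -18. Stack: [-18]
STORE_FAST w → w=-18. Stack: []
LOAD_CONST → push 0. Stack: [0]
STORE_FAST i → i=0. Stack: []
LOAD_FAST i → push 0. Stack: [0]
LOAD_CONST → push 3. Stack: [0, 3]
COMPARE_OP bool(<) → 0 vs 3 = True. Stack: [True]
POP_JUMP_IF_FALSE → pop True; no jump. Stack: []
LOAD_FAST_LOAD_FAST k,w → push 26,-18. Stack: [26, -18]
BINARY_OP - → 26 - -18 = 44. Stack: [44]
STORE_FAST k → k=44. Stack: []
LOAD_FAST i → push 0. Stack: [0]
LOAD_CONST → push 1. Stack: [0, 1]
BINARY_OP + → 0 + 1 = 1. Stack: [1]
STORE_FAST i → i=1. Stack: []
LOAD_FAST i → push 1. Stack: [1]
LOAD_CONST → push 3. Stack: [1, 3]
COMPARE_OP bool(<) → 1 vs 3 = True. Stack: [True]
POP_JUMP_IF_FALSE → pop True; no jump. Stack: []
LOAD_FAST_LOAD_FAST k,w → push 44,-18. Stack: [44, -18]
BINARY_OP - → 44 - -18 = 62. Stack: [62]
STORE_FAST k → k=62. Stack: []
LOAD_FAST i → push 1. Stack: [1]
LOAD_CONST → push 1. Stack: [1, 1]
BINARY_OP + → 1 + 1 = 2. Stack: [2]
STORE_FAST i → i=2. Stack: []
LOAD_FAST i → push 2. Stack: [2]
LOAD_CONST → push 3. Stack: [2, 3]
COMPARE_OP bool(<) → 2 vs 3 = True. Stack: [True]
POP_JUMP_IF_FALSE → pop True; no jump. Stack: []
LOAD_FAST_LOAD_FAST k,w → push 62,-18. Stack: [62, -18]
BINARY_OP - → 62 - -18 = 80. Stack: [80]
STORE_FAST k → k=80. Stack: []
LOAD_FAST i → push 2. Stack: [2]
LOAD_CONST → push 1. Stack: [2, 1]
BINARY_OP + → 2 + 1 = 3. Stack: [3]
STORE_FAST i → i=3. Stack: []
LOAD_FAST i → push 3. Stack: [3]
LOAD_CONST → push 3. Stack: [3, 3]
COMPARE_OP bool(<) → 3 vs 3 = False. Stack: [False]
POP_JUMP_IF_FALSE → pop False; jump. Stack: []
LOAD_FAST k → push 80. Stack: [80]
RETURN_VALUE → return 80.

80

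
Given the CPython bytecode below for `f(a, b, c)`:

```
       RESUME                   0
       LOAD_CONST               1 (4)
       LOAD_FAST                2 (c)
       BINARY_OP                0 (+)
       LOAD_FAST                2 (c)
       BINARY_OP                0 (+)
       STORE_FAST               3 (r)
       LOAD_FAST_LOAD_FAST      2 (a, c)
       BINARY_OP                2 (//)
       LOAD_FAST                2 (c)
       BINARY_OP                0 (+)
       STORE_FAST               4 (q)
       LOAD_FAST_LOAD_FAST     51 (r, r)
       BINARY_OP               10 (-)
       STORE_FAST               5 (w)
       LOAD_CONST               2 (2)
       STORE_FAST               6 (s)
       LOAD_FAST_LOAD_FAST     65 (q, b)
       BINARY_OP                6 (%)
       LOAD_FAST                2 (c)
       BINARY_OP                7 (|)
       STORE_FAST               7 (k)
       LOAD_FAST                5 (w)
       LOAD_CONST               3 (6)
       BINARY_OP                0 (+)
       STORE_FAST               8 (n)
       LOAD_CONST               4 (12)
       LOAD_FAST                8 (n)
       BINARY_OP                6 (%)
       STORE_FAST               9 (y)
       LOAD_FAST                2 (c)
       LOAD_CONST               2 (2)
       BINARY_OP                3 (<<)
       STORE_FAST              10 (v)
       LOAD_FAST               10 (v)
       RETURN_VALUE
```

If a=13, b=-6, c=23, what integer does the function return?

92

LOAD_CONST → push 4. Stack: [4]
LOAD_FAST c → push 23. Stack: [4, 23]
BINARY_OP + → 4 + 23 = 27. Stack: [27]
LOAD_FAST c → push 23. Stack: [27, 23]
BINARY_OP + → 27 + 23 = 50. Stack: [50]
STORE_FAST r → r=50. Stack: []
LOAD_FAST_LOAD_FAST a,c → push 13,23. Stack: [13, 23]
BINARY_OP // → 13 // 23 = 0. Stack: [0]
LOAD_FAST c → push 23. Stack: [0, 23]
BINARY_OP + → 0 + 23 = 23. Stack: [23]
STORE_FAST q → q=23. Stack: []
LOAD_FAST_LOAD_FAST r,r → push 50,50. Stack: [50, 50]
BINARY_OP - → 50 - 50 = 0. Stack: [0]
STORE_FAST w → w=0. Stack: []
LOAD_CONST → push 2. Stack: [2]
STORE_FAST s → s=2. Stack: []
LOAD_FAST_LOAD_FAST q,b → push 23,-6. Stack: [23, -6]
BINARY_OP % → 23 % -6 = -1. Stack: [-1]
LOAD_FAST c → push 23. Stack: [-1, 23]
BINARY_OP | → -1 | 23 = -1. Stack: [-1]
STORE_FAST k → k=-1. Stack: []
LOAD_FAST w → push 0. Stack: [0]
LOAD_CONST → push 6. Stack: [0, 6]
BINARY_OP + → 0 + 6 = 6. Stack: [6]
STORE_FAST n → n=6. Stack: []
LOAD_CONST → push 12. Stack: [12]
LOAD_FAST n → push 6. Stack: [12, 6]
BINARY_OP % → 12 % 6 = 0. Stack: [0]
STORE_FAST y → y=0. Stack: []
LOAD_FAST c → push 23. Stack: [23]
LOAD_CONST → push 2. Stack: [23, 2]
BINARY_OP << → 23 << 2 = 92. Stack: [92]
STORE_FAST v → v=92. Stack: []
LOAD_FAST v → push 92. Stack: [92]
RETURN_VALUE → return 92.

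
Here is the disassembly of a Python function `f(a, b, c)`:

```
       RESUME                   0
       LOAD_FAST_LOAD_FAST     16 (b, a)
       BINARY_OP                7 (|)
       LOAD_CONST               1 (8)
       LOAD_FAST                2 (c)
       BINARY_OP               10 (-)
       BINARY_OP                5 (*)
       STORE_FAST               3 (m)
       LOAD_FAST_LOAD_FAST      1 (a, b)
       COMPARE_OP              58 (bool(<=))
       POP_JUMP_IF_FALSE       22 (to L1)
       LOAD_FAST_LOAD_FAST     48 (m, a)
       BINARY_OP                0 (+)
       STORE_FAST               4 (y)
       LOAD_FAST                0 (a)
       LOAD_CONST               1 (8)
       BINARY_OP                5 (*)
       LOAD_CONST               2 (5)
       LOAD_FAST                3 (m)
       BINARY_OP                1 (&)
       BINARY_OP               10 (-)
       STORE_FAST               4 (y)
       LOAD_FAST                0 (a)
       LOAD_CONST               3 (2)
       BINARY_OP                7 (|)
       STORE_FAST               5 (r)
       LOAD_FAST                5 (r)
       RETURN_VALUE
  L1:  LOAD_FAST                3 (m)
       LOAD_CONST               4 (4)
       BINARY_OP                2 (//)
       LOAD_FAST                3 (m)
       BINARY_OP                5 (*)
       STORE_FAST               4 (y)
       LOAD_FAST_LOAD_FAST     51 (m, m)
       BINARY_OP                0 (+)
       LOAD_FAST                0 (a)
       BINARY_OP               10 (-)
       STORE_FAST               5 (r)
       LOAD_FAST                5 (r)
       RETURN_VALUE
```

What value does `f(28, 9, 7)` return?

LOAD_FAST_LOAD_FAST b,a → push 9,28. Stack: [9, 28]
BINARY_OP | → 9 | 28 = 29. Stack: [29]
LOAD_CONST → push 8. Stack: [29, 8]
LOAD_FAST c → push 7. Stack: [29, 8, 7]
BINARY_OP - → 8 - 7 = 1. Stack: [29, 1]
BINARY_OP * → 29 * 1 = 29. Stack: [29]
STORE_FAST m → m=29. Stack: []
LOAD_FAST_LOAD_FAST a,b → push 28,9. Stack: [28, 9]
COMPARE_OP bool(<=) → 28 vs 9 = False. Stack: [False]
POP_JUMP_IF_FALSE → pop False; jump. Stack: []
LOAD_FAST m → push 29. Stack: [29]
LOAD_CONST → push 4. Stack: [29, 4]
BINARY_OP // → 29 // 4 = 7. Stack: [7]
LOAD_FAST m → push 29. Stack: [7, 29]
BINARY_OP * → 7 * 29 = 203. Stack: [203]
STORE_FAST y → y=203. Stack: []
LOAD_FAST_LOAD_FAST m,m → push 29,29. Stack: [29, 29]
BINARY_OP + → 29 + 29 = 58. Stack: [58]
LOAD_FAST a → push 28. Stack: [58, 28]
BINARY_OP - → 58 - 28 = 30. Stack: [30]
STORE_FAST r → r=30. Stack: []
LOAD_FAST r → push 30. Stack: [30]
RETURN_VALUE → return 30.

30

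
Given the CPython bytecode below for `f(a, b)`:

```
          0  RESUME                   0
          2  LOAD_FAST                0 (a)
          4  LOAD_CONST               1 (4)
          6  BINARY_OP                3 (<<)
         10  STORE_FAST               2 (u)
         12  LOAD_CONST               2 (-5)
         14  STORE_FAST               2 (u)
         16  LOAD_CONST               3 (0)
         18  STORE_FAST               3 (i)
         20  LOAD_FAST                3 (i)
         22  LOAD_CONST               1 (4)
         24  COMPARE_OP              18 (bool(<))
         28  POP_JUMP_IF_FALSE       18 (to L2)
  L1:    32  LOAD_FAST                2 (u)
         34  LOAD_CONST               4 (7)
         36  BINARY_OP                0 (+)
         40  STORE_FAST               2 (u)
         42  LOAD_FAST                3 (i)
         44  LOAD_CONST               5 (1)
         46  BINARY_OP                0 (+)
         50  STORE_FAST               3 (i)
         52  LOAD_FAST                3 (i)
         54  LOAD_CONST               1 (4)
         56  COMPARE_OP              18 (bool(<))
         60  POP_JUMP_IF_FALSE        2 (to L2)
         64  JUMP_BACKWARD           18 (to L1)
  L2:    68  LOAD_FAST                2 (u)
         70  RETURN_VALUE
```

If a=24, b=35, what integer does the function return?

LOAD_FAST a → push 24. Stack: [24]
LOAD_CONST → push 4. Stack: [24, 4]
BINARY_OP << → 24 << 4 = 384. Stack: [384]
STORE_FAST u → u=384. Stack: []
LOAD_CONST → push -5. Stack: [-5]
STORE_FAST u → u=-5. Stack: []
LOAD_CONST → push 0. Stack: [0]
STORE_FAST i → i=0. Stack: []
LOAD_FAST i → push 0. Stack: [0]
LOAD_CONST → push 4. Stack: [0, 4]
COMPARE_OP bool(<) → 0 vs 4 = True. Stack: [True]
POP_JUMP_IF_FALSE → pop True; no jump. Stack: []
LOAD_FAST u → push -5. Stack: [-5]
LOAD_CONST → push 7. Stack: [-5, 7]
BINARY_OP + → -5 + 7 = 2. Stack: [2]
STORE_FAST u → u=2. Stack: []
LOAD_FAST i → push 0. Stack: [0]
LOAD_CONST → push 1. Stack: [0, 1]
BINARY_OP + → 0 + 1 = 1. Stack: [1]
STORE_FAST i → i=1. Stack: []
LOAD_FAST i → push 1. Stack: [1]
LOAD_CONST → push 4. Stack: [1, 4]
COMPARE_OP bool(<) → 1 vs 4 = True. Stack: [True]
POP_JUMP_IF_FALSE → pop True; no jump. Stack: []
LOAD_FAST u → push 2. Stack: [2]
LOAD_CONST → push 7. Stack: [2, 7]
BINARY_OP + → 2 + 7 = 9. Stack: [9]
STORE_FAST u → u=9. Stack: []
LOAD_FAST i → push 1. Stack: [1]
LOAD_CONST → push 1. Stack: [1, 1]
BINARY_OP + → 1 + 1 = 2. Stack: [2]
STORE_FAST i → i=2. Stack: []
LOAD_FAST i → push 2. Stack: [2]
LOAD_CONST → push 4. Stack: [2, 4]
COMPARE_OP bool(<) → 2 vs 4 = True. Stack: [True]
POP_JUMP_IF_FALSE → pop True; no jump. Stack: []
LOAD_FAST u → push 9. Stack: [9]
LOAD_CONST → push 7. Stack: [9, 7]
BINARY_OP + → 9 + 7 = 16. Stack: [16]
STORE_FAST u → u=16. Stack: []
LOAD_FAST i → push 2. Stack: [2]
LOAD_CONST → push 1. Stack: [2, 1]
BINARY_OP + → 2 + 1 = 3. Stack: [3]
STORE_FAST i → i=3. Stack: []
LOAD_FAST i → push 3. Stack: [3]
LOAD_CONST → push 4. Stack: [3, 4]
COMPARE_OP bool(<) → 3 vs 4 = True. Stack: [True]
POP_JUMP_IF_FALSE → pop True; no jump. Stack: []
LOAD_FAST u → push 16. Stack: [16]
LOAD_CONST → push 7. Stack: [16, 7]
BINARY_OP + → 16 + 7 = 23. Stack: [23]
STORE_FAST u → u=23. Stack: []
LOAD_FAST i → push 3. Stack: [3]
LOAD_CONST → push 1. Stack: [3, 1]
BINARY_OP + → 3 + 1 = 4. Stack: [4]
STORE_FAST i → i=4. Stack: []
LOAD_FAST i → push 4. Stack: [4]
LOAD_CONST → push 4. Stack: [4, 4]
COMPARE_OP bool(<) → 4 vs 4 = False. Stack: [False]
POP_JUMP_IF_FALSE → pop False; jump. Stack: []
LOAD_FAST u → push 23. Stack: [23]
RETURN_VALUE → return 23.

23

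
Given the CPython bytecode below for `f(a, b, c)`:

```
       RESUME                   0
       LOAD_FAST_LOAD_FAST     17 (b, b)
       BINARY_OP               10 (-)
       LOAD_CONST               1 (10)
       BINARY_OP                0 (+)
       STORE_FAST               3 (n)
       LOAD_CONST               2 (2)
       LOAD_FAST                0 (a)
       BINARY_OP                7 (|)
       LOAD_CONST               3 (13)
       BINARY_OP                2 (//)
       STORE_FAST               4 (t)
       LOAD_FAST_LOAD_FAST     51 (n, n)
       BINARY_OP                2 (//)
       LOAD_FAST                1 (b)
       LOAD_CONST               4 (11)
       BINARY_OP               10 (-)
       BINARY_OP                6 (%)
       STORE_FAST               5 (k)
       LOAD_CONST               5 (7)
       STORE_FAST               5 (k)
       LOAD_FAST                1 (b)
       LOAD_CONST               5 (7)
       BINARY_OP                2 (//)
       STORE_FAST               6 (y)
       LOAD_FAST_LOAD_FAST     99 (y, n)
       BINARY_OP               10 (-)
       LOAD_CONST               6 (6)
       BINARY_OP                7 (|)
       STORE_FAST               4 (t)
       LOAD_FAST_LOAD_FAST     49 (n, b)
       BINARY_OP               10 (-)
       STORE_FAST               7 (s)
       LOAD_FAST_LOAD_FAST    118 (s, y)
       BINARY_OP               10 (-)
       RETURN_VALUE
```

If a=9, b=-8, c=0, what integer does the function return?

20

LOAD_FAST_LOAD_FAST b,b → push -8,-8. Stack: [-8, -8]
BINARY_OP - → -8 - -8 = 0. Stack: [0]
LOAD_CONST → push 10. Stack: [0, 10]
BINARY_OP + → 0 + 10 = 10. Stack: [10]
STORE_FAST n → n=10. Stack: []
LOAD_CONST → push 2. Stack: [2]
LOAD_FAST a → push 9. Stack: [2, 9]
BINARY_OP | → 2 | 9 = 11. Stack: [11]
LOAD_CONST → push 13. Stack: [11, 13]
BINARY_OP // → 11 // 13 = 0. Stack: [0]
STORE_FAST t → t=0. Stack: []
LOAD_FAST_LOAD_FAST n,n → push 10,10. Stack: [10, 10]
BINARY_OP // → 10 // 10 = 1. Stack: [1]
LOAD_FAST b → push -8. Stack: [1, -8]
LOAD_CONST → push 11. Stack: [1, -8, 11]
BINARY_OP - → -8 - 11 = -19. Stack: [1, -19]
BINARY_OP % → 1 % -19 = -18. Stack: [-18]
STORE_FAST k → k=-18. Stack: []
LOAD_CONST → push 7. Stack: [7]
STORE_FAST k → k=7. Stack: []
LOAD_FAST b → push -8. Stack: [-8]
LOAD_CONST → push 7. Stack: [-8, 7]
BINARY_OP // → -8 // 7 = -2. Stack: [-2]
STORE_FAST y → y=-2. Stack: []
LOAD_FAST_LOAD_FAST y,n → push -2,10. Stack: [-2, 10]
BINARY_OP - → -2 - 10 = -12. Stack: [-12]
LOAD_CONST → push 6. Stack: [-12, 6]
BINARY_OP | → -12 | 6 = -10. Stack: [-10]
STORE_FAST t → t=-10. Stack: []
LOAD_FAST_LOAD_FAST n,b → push 10,-8. Stack: [10, -8]
BINARY_OP - → 10 - -8 = 18. Stack: [18]
STORE_FAST s → s=18. Stack: []
LOAD_FAST_LOAD_FAST s,y → push 18,-2. Stack: [18, -2]
BINARY_OP - → 18 - -2 = 20. Stack: [20]
RETURN_VALUE → return 20.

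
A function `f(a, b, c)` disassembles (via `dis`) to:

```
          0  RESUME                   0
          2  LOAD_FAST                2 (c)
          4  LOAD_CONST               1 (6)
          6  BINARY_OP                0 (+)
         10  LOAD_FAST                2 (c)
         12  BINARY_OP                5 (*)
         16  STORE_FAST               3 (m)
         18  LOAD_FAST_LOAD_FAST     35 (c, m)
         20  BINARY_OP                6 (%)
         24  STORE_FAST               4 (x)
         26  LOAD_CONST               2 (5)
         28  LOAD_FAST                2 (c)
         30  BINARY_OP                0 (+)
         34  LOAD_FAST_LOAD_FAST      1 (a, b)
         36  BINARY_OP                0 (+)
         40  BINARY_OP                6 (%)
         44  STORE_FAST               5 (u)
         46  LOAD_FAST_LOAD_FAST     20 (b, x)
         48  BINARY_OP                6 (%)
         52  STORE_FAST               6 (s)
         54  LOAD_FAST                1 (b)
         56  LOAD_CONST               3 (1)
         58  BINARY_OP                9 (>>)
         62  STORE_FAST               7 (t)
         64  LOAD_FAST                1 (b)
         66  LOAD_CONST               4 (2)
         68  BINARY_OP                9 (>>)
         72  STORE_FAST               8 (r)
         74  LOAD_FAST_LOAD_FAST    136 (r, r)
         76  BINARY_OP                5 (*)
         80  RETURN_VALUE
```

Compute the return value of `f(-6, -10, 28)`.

9

LOAD_FAST c → push 28. Stack: [28]
LOAD_CONST → push 6. Stack: [28, 6]
BINARY_OP + → 28 + 6 = 34. Stack: [34]
LOAD_FAST c → push 28. Stack: [34, 28]
BINARY_OP * → 34 * 28 = 952. Stack: [952]
STORE_FAST m → m=952. Stack: []
LOAD_FAST_LOAD_FAST c,m → push 28,952. Stack: [28, 952]
BINARY_OP % → 28 % 952 = 28. Stack: [28]
STORE_FAST x → x=28. Stack: []
LOAD_CONST → push 5. Stack: [5]
LOAD_FAST c → push 28. Stack: [5, 28]
BINARY_OP + → 5 + 28 = 33. Stack: [33]
LOAD_FAST_LOAD_FAST a,b → push -6,-10. Stack: [33, -6, -10]
BINARY_OP + → -6 + -10 = -16. Stack: [33, -16]
BINARY_OP % → 33 % -16 = -15. Stack: [-15]
STORE_FAST u → u=-15. Stack: []
LOAD_FAST_LOAD_FAST b,x → push -10,28. Stack: [-10, 28]
BINARY_OP % → -10 % 28 = 18. Stack: [18]
STORE_FAST s → s=18. Stack: []
LOAD_FAST b → push -10. Stack: [-10]
LOAD_CONST → push 1. Stack: [-10, 1]
BINARY_OP >> → -10 >> 1 = -5. Stack: [-5]
STORE_FAST t → t=-5. Stack: []
LOAD_FAST b → push -10. Stack: [-10]
LOAD_CONST → push 2. Stack: [-10, 2]
BINARY_OP >> → -10 >> 2 = -3. Stack: [-3]
STORE_FAST r → r=-3. Stack: []
LOAD_FAST_LOAD_FAST r,r → push -3,-3. Stack: [-3, -3]
BINARY_OP * → -3 * -3 = 9. Stack: [9]
RETURN_VALUE → return 9.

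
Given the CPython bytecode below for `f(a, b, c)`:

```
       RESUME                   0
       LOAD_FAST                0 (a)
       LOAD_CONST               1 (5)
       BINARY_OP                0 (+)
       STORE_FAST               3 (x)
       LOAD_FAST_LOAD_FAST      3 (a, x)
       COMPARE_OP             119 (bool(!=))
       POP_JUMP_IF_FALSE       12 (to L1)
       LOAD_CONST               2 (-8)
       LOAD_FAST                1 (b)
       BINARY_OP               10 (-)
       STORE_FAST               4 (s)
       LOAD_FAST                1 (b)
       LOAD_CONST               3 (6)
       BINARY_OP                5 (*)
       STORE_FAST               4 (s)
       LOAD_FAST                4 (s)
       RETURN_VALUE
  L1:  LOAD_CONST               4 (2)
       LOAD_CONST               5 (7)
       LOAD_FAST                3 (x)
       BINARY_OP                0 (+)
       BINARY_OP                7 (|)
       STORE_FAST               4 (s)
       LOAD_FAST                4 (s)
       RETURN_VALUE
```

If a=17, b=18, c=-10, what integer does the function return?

108

LOAD_FAST a → push 17. Stack: [17]
LOAD_CONST → push 5. Stack: [17, 5]
BINARY_OP + → 17 + 5 = 22. Stack: [22]
STORE_FAST x → x=22. Stack: []
LOAD_FAST_LOAD_FAST a,x → push 17,22. Stack: [17, 22]
COMPARE_OP bool(!=) → 17 vs 22 = True. Stack: [True]
POP_JUMP_IF_FALSE → pop True; no jump. Stack: []
LOAD_CONST → push -8. Stack: [-8]
LOAD_FAST b → push 18. Stack: [-8, 18]
BINARY_OP - → -8 - 18 = -26. Stack: [-26]
STORE_FAST s → s=-26. Stack: []
LOAD_FAST b → push 18. Stack: [18]
LOAD_CONST → push 6. Stack: [18, 6]
BINARY_OP * → 18 * 6 = 108. Stack: [108]
STORE_FAST s → s=108. Stack: []
LOAD_FAST s → push 108. Stack: [108]
RETURN_VALUE → return 108.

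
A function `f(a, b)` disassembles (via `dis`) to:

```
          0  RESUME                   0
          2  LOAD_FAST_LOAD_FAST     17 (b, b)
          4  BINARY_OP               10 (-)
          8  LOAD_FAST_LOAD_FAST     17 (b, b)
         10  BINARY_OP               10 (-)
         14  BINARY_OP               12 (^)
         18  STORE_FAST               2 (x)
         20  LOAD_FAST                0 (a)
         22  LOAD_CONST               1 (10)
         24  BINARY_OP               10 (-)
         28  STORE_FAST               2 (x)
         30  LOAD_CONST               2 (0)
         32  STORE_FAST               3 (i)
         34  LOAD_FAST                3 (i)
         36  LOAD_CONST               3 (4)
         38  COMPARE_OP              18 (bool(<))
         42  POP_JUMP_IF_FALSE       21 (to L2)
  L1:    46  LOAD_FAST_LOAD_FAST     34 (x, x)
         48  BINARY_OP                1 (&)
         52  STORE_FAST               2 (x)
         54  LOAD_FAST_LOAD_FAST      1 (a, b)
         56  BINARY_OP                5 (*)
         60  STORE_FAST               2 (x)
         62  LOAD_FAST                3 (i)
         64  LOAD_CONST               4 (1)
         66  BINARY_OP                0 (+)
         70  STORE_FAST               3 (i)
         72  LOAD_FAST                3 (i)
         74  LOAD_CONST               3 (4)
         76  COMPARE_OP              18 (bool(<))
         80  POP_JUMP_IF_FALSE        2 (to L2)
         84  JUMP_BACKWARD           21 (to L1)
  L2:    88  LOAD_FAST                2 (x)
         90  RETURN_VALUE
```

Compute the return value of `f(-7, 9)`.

-63

LOAD_FAST_LOAD_FAST b,b → push 9,9
BINARY_OP - → 9 - 9 = 0
LOAD_FAST_LOAD_FAST b,b → push 9,9
BINARY_OP - → 9 - 9 = 0
BINARY_OP ^ → 0 ^ 0 = 0
STORE_FAST x → x=0
LOAD_FAST a → push -7
LOAD_CONST → push 10
BINARY_OP - → -7 - 10 = -17
STORE_FAST x → x=-17
LOAD_CONST → push 0
STORE_FAST i → i=0
LOAD_FAST i → push 0
LOAD_CONST → push 4
COMPARE_OP bool(<) → 0 vs 4 = True
POP_JUMP_IF_FALSE → pop True; no jump
LOAD_FAST_LOAD_FAST x,x → push -17,-17
BINARY_OP & → -17 & -17 = -17
STORE_FAST x → x=-17
LOAD_FAST_LOAD_FAST a,b → push -7,9
BINARY_OP * → -7 * 9 = -63
STORE_FAST x → x=-63
LOAD_FAST i → push 0
LOAD_CONST → push 1
BINARY_OP + → 0 + 1 = 1
STORE_FAST i → i=1
LOAD_FAST i → push 1
LOAD_CONST → push 4
COMPARE_OP bool(<) → 1 vs 4 = True
POP_JUMP_IF_FALSE → pop True; no jump
LOAD_FAST_LOAD_FAST x,x → push -63,-63
BINARY_OP & → -63 & -63 = -63
STORE_FAST x → x=-63
LOAD_FAST_LOAD_FAST a,b → push -7,9
BINARY_OP * → -7 * 9 = -63
STORE_FAST x → x=-63
LOAD_FAST i → push 1
LOAD_CONST → push 1
BINARY_OP + → 1 + 1 = 2
STORE_FAST i → i=2
LOAD_FAST i → push 2
LOAD_CONST → push 4
COMPARE_OP bool(<) → 2 vs 4 = True
POP_JUMP_IF_FALSE → pop True; no jump
LOAD_FAST_LOAD_FAST x,x → push -63,-63
BINARY_OP & → -63 & -63 = -63
STORE_FAST x → x=-63
LOAD_FAST_LOAD_FAST a,b → push -7,9
BINARY_OP * → -7 * 9 = -63
STORE_FAST x → x=-63
LOAD_FAST i → push 2
LOAD_CONST → push 1
BINARY_OP + → 2 + 1 = 3
STORE_FAST i → i=3
LOAD_FAST i → push 3
LOAD_CONST → push 4
COMPARE_OP bool(<) → 3 vs 4 = True
POP_JUMP_IF_FALSE → pop True; no jump
LOAD_FAST_LOAD_FAST x,x → push -63,-63
BINARY_OP & → -63 & -63 = -63
STORE_FAST x → x=-63
LOAD_FAST_LOAD_FAST a,b → push -7,9
BINARY_OP * → -7 * 9 = -63
STORE_FAST x → x=-63
LOAD_FAST i → push 3
LOAD_CONST → push 1
BINARY_OP + → 3 + 1 = 4
STORE_FAST i → i=4
LOAD_FAST i → push 4
LOAD_CONST → push 4
COMPARE_OP bool(<) → 4 vs 4 = False
POP_JUMP_IF_FALSE → pop False; jump
LOAD_FAST x → push -63
RETURN_VALUE → return -63.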